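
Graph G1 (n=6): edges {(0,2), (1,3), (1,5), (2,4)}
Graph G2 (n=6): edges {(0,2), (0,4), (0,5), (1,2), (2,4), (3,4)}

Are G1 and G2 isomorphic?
No, not isomorphic

The graphs are NOT isomorphic.

Counting triangles (3-cliques): G1 has 0, G2 has 1.
Triangle count is an isomorphism invariant, so differing triangle counts rule out isomorphism.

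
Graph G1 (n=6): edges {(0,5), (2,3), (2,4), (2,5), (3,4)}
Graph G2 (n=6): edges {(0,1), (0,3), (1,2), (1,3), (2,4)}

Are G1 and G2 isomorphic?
Yes, isomorphic

The graphs are isomorphic.
One valid mapping φ: V(G1) → V(G2): 0→4, 1→5, 2→1, 3→0, 4→3, 5→2

Verify φ preserves adjacency — for each edge of G1, its image is an edge of G2:
  (0,5) → (φ(0),φ(5)) = (2,4) ∈ E(G2) ✓
  (2,3) → (φ(2),φ(3)) = (0,1) ∈ E(G2) ✓
  (2,4) → (φ(2),φ(4)) = (1,3) ∈ E(G2) ✓
  (2,5) → (φ(2),φ(5)) = (1,2) ∈ E(G2) ✓
  (3,4) → (φ(3),φ(4)) = (0,3) ∈ E(G2) ✓
All 5 edges of G1 map to edges of G2, and |E(G1)| = |E(G2)| = 5, so φ is a bijection on edges as well as vertices. Hence G1 ≅ G2.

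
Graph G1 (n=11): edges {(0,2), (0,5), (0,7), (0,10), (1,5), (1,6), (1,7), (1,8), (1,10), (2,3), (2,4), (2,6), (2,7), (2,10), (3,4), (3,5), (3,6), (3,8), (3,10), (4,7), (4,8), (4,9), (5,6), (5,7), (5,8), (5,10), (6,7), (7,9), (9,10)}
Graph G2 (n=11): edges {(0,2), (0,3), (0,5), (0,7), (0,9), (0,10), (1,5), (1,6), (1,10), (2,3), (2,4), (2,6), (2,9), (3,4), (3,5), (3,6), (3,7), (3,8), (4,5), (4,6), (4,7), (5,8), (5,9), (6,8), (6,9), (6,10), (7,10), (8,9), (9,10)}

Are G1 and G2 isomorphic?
Yes, isomorphic

The graphs are isomorphic.
One valid mapping φ: V(G1) → V(G2): 0→8, 1→4, 2→9, 3→0, 4→10, 5→3, 6→2, 7→6, 8→7, 9→1, 10→5

Verify φ preserves adjacency — for each edge of G1, its image is an edge of G2:
  (0,2) → (φ(0),φ(2)) = (8,9) ∈ E(G2) ✓
  (0,5) → (φ(0),φ(5)) = (3,8) ∈ E(G2) ✓
  (0,7) → (φ(0),φ(7)) = (6,8) ∈ E(G2) ✓
  (0,10) → (φ(0),φ(10)) = (5,8) ∈ E(G2) ✓
  (1,5) → (φ(1),φ(5)) = (3,4) ∈ E(G2) ✓
  (1,6) → (φ(1),φ(6)) = (2,4) ∈ E(G2) ✓
  (1,7) → (φ(1),φ(7)) = (4,6) ∈ E(G2) ✓
  (1,8) → (φ(1),φ(8)) = (4,7) ∈ E(G2) ✓
  (1,10) → (φ(1),φ(10)) = (4,5) ∈ E(G2) ✓
  (2,3) → (φ(2),φ(3)) = (0,9) ∈ E(G2) ✓
  (2,4) → (φ(2),φ(4)) = (9,10) ∈ E(G2) ✓
  (2,6) → (φ(2),φ(6)) = (2,9) ∈ E(G2) ✓
  (2,7) → (φ(2),φ(7)) = (6,9) ∈ E(G2) ✓
  (2,10) → (φ(2),φ(10)) = (5,9) ∈ E(G2) ✓
  (3,4) → (φ(3),φ(4)) = (0,10) ∈ E(G2) ✓
  (3,5) → (φ(3),φ(5)) = (0,3) ∈ E(G2) ✓
  (3,6) → (φ(3),φ(6)) = (0,2) ∈ E(G2) ✓
  (3,8) → (φ(3),φ(8)) = (0,7) ∈ E(G2) ✓
  (3,10) → (φ(3),φ(10)) = (0,5) ∈ E(G2) ✓
  (4,7) → (φ(4),φ(7)) = (6,10) ∈ E(G2) ✓
  (4,8) → (φ(4),φ(8)) = (7,10) ∈ E(G2) ✓
  (4,9) → (φ(4),φ(9)) = (1,10) ∈ E(G2) ✓
  (5,6) → (φ(5),φ(6)) = (2,3) ∈ E(G2) ✓
  (5,7) → (φ(5),φ(7)) = (3,6) ∈ E(G2) ✓
  (5,8) → (φ(5),φ(8)) = (3,7) ∈ E(G2) ✓
  (5,10) → (φ(5),φ(10)) = (3,5) ∈ E(G2) ✓
  (6,7) → (φ(6),φ(7)) = (2,6) ∈ E(G2) ✓
  (7,9) → (φ(7),φ(9)) = (1,6) ∈ E(G2) ✓
  (9,10) → (φ(9),φ(10)) = (1,5) ∈ E(G2) ✓
All 29 edges of G1 map to edges of G2, and |E(G1)| = |E(G2)| = 29, so φ is a bijection on edges as well as vertices. Hence G1 ≅ G2.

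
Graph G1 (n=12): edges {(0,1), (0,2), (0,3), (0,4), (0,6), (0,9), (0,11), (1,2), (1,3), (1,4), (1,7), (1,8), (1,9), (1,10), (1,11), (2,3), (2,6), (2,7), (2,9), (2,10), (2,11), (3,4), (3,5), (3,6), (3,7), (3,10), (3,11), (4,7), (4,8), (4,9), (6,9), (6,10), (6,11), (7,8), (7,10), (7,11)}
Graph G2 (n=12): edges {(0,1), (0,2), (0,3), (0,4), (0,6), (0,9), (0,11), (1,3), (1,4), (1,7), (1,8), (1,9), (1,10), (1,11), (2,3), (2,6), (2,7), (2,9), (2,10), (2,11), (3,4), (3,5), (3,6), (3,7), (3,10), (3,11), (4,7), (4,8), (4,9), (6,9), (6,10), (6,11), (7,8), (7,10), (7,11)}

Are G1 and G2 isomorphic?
No, not isomorphic

The graphs are NOT isomorphic.

Counting edges: G1 has 36 edge(s); G2 has 35 edge(s).
Edge count is an isomorphism invariant (a bijection on vertices induces a bijection on edges), so differing edge counts rule out isomorphism.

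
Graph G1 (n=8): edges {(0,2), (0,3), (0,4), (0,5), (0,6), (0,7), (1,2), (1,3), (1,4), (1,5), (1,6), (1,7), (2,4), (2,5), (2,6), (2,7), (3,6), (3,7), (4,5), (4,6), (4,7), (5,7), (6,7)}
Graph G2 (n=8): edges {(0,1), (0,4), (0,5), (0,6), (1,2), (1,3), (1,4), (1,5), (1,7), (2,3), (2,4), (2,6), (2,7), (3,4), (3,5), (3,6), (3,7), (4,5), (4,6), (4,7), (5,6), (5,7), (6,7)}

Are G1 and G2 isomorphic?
Yes, isomorphic

The graphs are isomorphic.
One valid mapping φ: V(G1) → V(G2): 0→1, 1→6, 2→3, 3→0, 4→7, 5→2, 6→5, 7→4

Verify φ preserves adjacency — for each edge of G1, its image is an edge of G2:
  (0,2) → (φ(0),φ(2)) = (1,3) ∈ E(G2) ✓
  (0,3) → (φ(0),φ(3)) = (0,1) ∈ E(G2) ✓
  (0,4) → (φ(0),φ(4)) = (1,7) ∈ E(G2) ✓
  (0,5) → (φ(0),φ(5)) = (1,2) ∈ E(G2) ✓
  (0,6) → (φ(0),φ(6)) = (1,5) ∈ E(G2) ✓
  (0,7) → (φ(0),φ(7)) = (1,4) ∈ E(G2) ✓
  (1,2) → (φ(1),φ(2)) = (3,6) ∈ E(G2) ✓
  (1,3) → (φ(1),φ(3)) = (0,6) ∈ E(G2) ✓
  (1,4) → (φ(1),φ(4)) = (6,7) ∈ E(G2) ✓
  (1,5) → (φ(1),φ(5)) = (2,6) ∈ E(G2) ✓
  (1,6) → (φ(1),φ(6)) = (5,6) ∈ E(G2) ✓
  (1,7) → (φ(1),φ(7)) = (4,6) ∈ E(G2) ✓
  (2,4) → (φ(2),φ(4)) = (3,7) ∈ E(G2) ✓
  (2,5) → (φ(2),φ(5)) = (2,3) ∈ E(G2) ✓
  (2,6) → (φ(2),φ(6)) = (3,5) ∈ E(G2) ✓
  (2,7) → (φ(2),φ(7)) = (3,4) ∈ E(G2) ✓
  (3,6) → (φ(3),φ(6)) = (0,5) ∈ E(G2) ✓
  (3,7) → (φ(3),φ(7)) = (0,4) ∈ E(G2) ✓
  (4,5) → (φ(4),φ(5)) = (2,7) ∈ E(G2) ✓
  (4,6) → (φ(4),φ(6)) = (5,7) ∈ E(G2) ✓
  (4,7) → (φ(4),φ(7)) = (4,7) ∈ E(G2) ✓
  (5,7) → (φ(5),φ(7)) = (2,4) ∈ E(G2) ✓
  (6,7) → (φ(6),φ(7)) = (4,5) ∈ E(G2) ✓
All 23 edges of G1 map to edges of G2, and |E(G1)| = |E(G2)| = 23, so φ is a bijection on edges as well as vertices. Hence G1 ≅ G2.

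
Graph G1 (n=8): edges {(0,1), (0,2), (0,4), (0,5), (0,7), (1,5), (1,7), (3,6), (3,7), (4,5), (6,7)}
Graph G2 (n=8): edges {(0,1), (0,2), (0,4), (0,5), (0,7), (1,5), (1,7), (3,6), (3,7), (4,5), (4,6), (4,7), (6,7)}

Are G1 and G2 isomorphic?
No, not isomorphic

The graphs are NOT isomorphic.

Counting edges: G1 has 11 edge(s); G2 has 13 edge(s).
Edge count is an isomorphism invariant (a bijection on vertices induces a bijection on edges), so differing edge counts rule out isomorphism.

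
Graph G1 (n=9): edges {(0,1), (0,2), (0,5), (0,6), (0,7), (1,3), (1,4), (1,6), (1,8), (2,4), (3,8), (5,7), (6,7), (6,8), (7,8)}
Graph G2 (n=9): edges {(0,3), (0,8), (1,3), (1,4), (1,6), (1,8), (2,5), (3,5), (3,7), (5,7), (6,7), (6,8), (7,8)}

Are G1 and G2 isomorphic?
No, not isomorphic

The graphs are NOT isomorphic.

Degrees in G1: deg(0)=5, deg(1)=5, deg(2)=2, deg(3)=2, deg(4)=2, deg(5)=2, deg(6)=4, deg(7)=4, deg(8)=4.
Sorted degree sequence of G1: [5, 5, 4, 4, 4, 2, 2, 2, 2].
Degrees in G2: deg(0)=2, deg(1)=4, deg(2)=1, deg(3)=4, deg(4)=1, deg(5)=3, deg(6)=3, deg(7)=4, deg(8)=4.
Sorted degree sequence of G2: [4, 4, 4, 4, 3, 3, 2, 1, 1].
The (sorted) degree sequence is an isomorphism invariant, so since G1 and G2 have different degree sequences they cannot be isomorphic.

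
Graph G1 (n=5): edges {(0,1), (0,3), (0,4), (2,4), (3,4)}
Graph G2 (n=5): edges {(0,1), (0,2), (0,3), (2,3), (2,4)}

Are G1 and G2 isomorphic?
Yes, isomorphic

The graphs are isomorphic.
One valid mapping φ: V(G1) → V(G2): 0→2, 1→4, 2→1, 3→3, 4→0

Verify φ preserves adjacency — for each edge of G1, its image is an edge of G2:
  (0,1) → (φ(0),φ(1)) = (2,4) ∈ E(G2) ✓
  (0,3) → (φ(0),φ(3)) = (2,3) ∈ E(G2) ✓
  (0,4) → (φ(0),φ(4)) = (0,2) ∈ E(G2) ✓
  (2,4) → (φ(2),φ(4)) = (0,1) ∈ E(G2) ✓
  (3,4) → (φ(3),φ(4)) = (0,3) ∈ E(G2) ✓
All 5 edges of G1 map to edges of G2, and |E(G1)| = |E(G2)| = 5, so φ is a bijection on edges as well as vertices. Hence G1 ≅ G2.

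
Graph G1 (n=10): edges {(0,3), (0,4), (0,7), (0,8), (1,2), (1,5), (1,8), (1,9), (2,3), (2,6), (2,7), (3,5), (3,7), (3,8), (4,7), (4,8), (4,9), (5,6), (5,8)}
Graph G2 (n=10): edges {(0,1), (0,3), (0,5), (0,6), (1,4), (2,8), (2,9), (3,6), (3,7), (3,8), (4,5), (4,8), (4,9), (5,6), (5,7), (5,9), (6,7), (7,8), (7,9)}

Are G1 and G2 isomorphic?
Yes, isomorphic

The graphs are isomorphic.
One valid mapping φ: V(G1) → V(G2): 0→6, 1→4, 2→8, 3→7, 4→0, 5→9, 6→2, 7→3, 8→5, 9→1

Verify φ preserves adjacency — for each edge of G1, its image is an edge of G2:
  (0,3) → (φ(0),φ(3)) = (6,7) ∈ E(G2) ✓
  (0,4) → (φ(0),φ(4)) = (0,6) ∈ E(G2) ✓
  (0,7) → (φ(0),φ(7)) = (3,6) ∈ E(G2) ✓
  (0,8) → (φ(0),φ(8)) = (5,6) ∈ E(G2) ✓
  (1,2) → (φ(1),φ(2)) = (4,8) ∈ E(G2) ✓
  (1,5) → (φ(1),φ(5)) = (4,9) ∈ E(G2) ✓
  (1,8) → (φ(1),φ(8)) = (4,5) ∈ E(G2) ✓
  (1,9) → (φ(1),φ(9)) = (1,4) ∈ E(G2) ✓
  (2,3) → (φ(2),φ(3)) = (7,8) ∈ E(G2) ✓
  (2,6) → (φ(2),φ(6)) = (2,8) ∈ E(G2) ✓
  (2,7) → (φ(2),φ(7)) = (3,8) ∈ E(G2) ✓
  (3,5) → (φ(3),φ(5)) = (7,9) ∈ E(G2) ✓
  (3,7) → (φ(3),φ(7)) = (3,7) ∈ E(G2) ✓
  (3,8) → (φ(3),φ(8)) = (5,7) ∈ E(G2) ✓
  (4,7) → (φ(4),φ(7)) = (0,3) ∈ E(G2) ✓
  (4,8) → (φ(4),φ(8)) = (0,5) ∈ E(G2) ✓
  (4,9) → (φ(4),φ(9)) = (0,1) ∈ E(G2) ✓
  (5,6) → (φ(5),φ(6)) = (2,9) ∈ E(G2) ✓
  (5,8) → (φ(5),φ(8)) = (5,9) ∈ E(G2) ✓
All 19 edges of G1 map to edges of G2, and |E(G1)| = |E(G2)| = 19, so φ is a bijection on edges as well as vertices. Hence G1 ≅ G2.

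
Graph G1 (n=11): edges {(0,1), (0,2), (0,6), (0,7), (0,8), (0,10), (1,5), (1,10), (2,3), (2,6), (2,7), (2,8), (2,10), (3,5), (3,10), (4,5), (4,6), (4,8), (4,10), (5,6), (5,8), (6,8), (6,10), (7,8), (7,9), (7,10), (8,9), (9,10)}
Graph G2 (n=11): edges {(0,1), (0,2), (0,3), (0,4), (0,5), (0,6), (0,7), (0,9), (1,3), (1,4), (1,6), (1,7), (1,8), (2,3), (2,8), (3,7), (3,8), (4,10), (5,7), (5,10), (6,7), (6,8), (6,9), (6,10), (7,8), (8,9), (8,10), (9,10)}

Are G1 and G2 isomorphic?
Yes, isomorphic

The graphs are isomorphic.
One valid mapping φ: V(G1) → V(G2): 0→1, 1→4, 2→7, 3→5, 4→9, 5→10, 6→6, 7→3, 8→8, 9→2, 10→0

Verify φ preserves adjacency — for each edge of G1, its image is an edge of G2:
  (0,1) → (φ(0),φ(1)) = (1,4) ∈ E(G2) ✓
  (0,2) → (φ(0),φ(2)) = (1,7) ∈ E(G2) ✓
  (0,6) → (φ(0),φ(6)) = (1,6) ∈ E(G2) ✓
  (0,7) → (φ(0),φ(7)) = (1,3) ∈ E(G2) ✓
  (0,8) → (φ(0),φ(8)) = (1,8) ∈ E(G2) ✓
  (0,10) → (φ(0),φ(10)) = (0,1) ∈ E(G2) ✓
  (1,5) → (φ(1),φ(5)) = (4,10) ∈ E(G2) ✓
  (1,10) → (φ(1),φ(10)) = (0,4) ∈ E(G2) ✓
  (2,3) → (φ(2),φ(3)) = (5,7) ∈ E(G2) ✓
  (2,6) → (φ(2),φ(6)) = (6,7) ∈ E(G2) ✓
  (2,7) → (φ(2),φ(7)) = (3,7) ∈ E(G2) ✓
  (2,8) → (φ(2),φ(8)) = (7,8) ∈ E(G2) ✓
  (2,10) → (φ(2),φ(10)) = (0,7) ∈ E(G2) ✓
  (3,5) → (φ(3),φ(5)) = (5,10) ∈ E(G2) ✓
  (3,10) → (φ(3),φ(10)) = (0,5) ∈ E(G2) ✓
  (4,5) → (φ(4),φ(5)) = (9,10) ∈ E(G2) ✓
  (4,6) → (φ(4),φ(6)) = (6,9) ∈ E(G2) ✓
  (4,8) → (φ(4),φ(8)) = (8,9) ∈ E(G2) ✓
  (4,10) → (φ(4),φ(10)) = (0,9) ∈ E(G2) ✓
  (5,6) → (φ(5),φ(6)) = (6,10) ∈ E(G2) ✓
  (5,8) → (φ(5),φ(8)) = (8,10) ∈ E(G2) ✓
  (6,8) → (φ(6),φ(8)) = (6,8) ∈ E(G2) ✓
  (6,10) → (φ(6),φ(10)) = (0,6) ∈ E(G2) ✓
  (7,8) → (φ(7),φ(8)) = (3,8) ∈ E(G2) ✓
  (7,9) → (φ(7),φ(9)) = (2,3) ∈ E(G2) ✓
  (7,10) → (φ(7),φ(10)) = (0,3) ∈ E(G2) ✓
  (8,9) → (φ(8),φ(9)) = (2,8) ∈ E(G2) ✓
  (9,10) → (φ(9),φ(10)) = (0,2) ∈ E(G2) ✓
All 28 edges of G1 map to edges of G2, and |E(G1)| = |E(G2)| = 28, so φ is a bijection on edges as well as vertices. Hence G1 ≅ G2.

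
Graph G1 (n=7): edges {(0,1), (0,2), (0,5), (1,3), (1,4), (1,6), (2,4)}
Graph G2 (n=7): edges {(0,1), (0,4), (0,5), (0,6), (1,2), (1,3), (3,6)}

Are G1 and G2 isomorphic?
Yes, isomorphic

The graphs are isomorphic.
One valid mapping φ: V(G1) → V(G2): 0→1, 1→0, 2→3, 3→4, 4→6, 5→2, 6→5

Verify φ preserves adjacency — for each edge of G1, its image is an edge of G2:
  (0,1) → (φ(0),φ(1)) = (0,1) ∈ E(G2) ✓
  (0,2) → (φ(0),φ(2)) = (1,3) ∈ E(G2) ✓
  (0,5) → (φ(0),φ(5)) = (1,2) ∈ E(G2) ✓
  (1,3) → (φ(1),φ(3)) = (0,4) ∈ E(G2) ✓
  (1,4) → (φ(1),φ(4)) = (0,6) ∈ E(G2) ✓
  (1,6) → (φ(1),φ(6)) = (0,5) ∈ E(G2) ✓
  (2,4) → (φ(2),φ(4)) = (3,6) ∈ E(G2) ✓
All 7 edges of G1 map to edges of G2, and |E(G1)| = |E(G2)| = 7, so φ is a bijection on edges as well as vertices. Hence G1 ≅ G2.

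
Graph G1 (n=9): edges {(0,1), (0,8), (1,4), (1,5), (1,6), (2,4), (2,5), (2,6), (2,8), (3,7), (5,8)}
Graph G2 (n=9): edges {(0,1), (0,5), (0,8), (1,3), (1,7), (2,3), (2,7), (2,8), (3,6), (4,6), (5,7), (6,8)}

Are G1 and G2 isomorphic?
No, not isomorphic

The graphs are NOT isomorphic.

Degrees in G1: deg(0)=2, deg(1)=4, deg(2)=4, deg(3)=1, deg(4)=2, deg(5)=3, deg(6)=2, deg(7)=1, deg(8)=3.
Sorted degree sequence of G1: [4, 4, 3, 3, 2, 2, 2, 1, 1].
Degrees in G2: deg(0)=3, deg(1)=3, deg(2)=3, deg(3)=3, deg(4)=1, deg(5)=2, deg(6)=3, deg(7)=3, deg(8)=3.
Sorted degree sequence of G2: [3, 3, 3, 3, 3, 3, 3, 2, 1].
The (sorted) degree sequence is an isomorphism invariant, so since G1 and G2 have different degree sequences they cannot be isomorphic.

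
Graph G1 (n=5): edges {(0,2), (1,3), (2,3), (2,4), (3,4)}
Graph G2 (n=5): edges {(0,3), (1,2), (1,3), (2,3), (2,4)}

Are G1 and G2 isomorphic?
Yes, isomorphic

The graphs are isomorphic.
One valid mapping φ: V(G1) → V(G2): 0→4, 1→0, 2→2, 3→3, 4→1

Verify φ preserves adjacency — for each edge of G1, its image is an edge of G2:
  (0,2) → (φ(0),φ(2)) = (2,4) ∈ E(G2) ✓
  (1,3) → (φ(1),φ(3)) = (0,3) ∈ E(G2) ✓
  (2,3) → (φ(2),φ(3)) = (2,3) ∈ E(G2) ✓
  (2,4) → (φ(2),φ(4)) = (1,2) ∈ E(G2) ✓
  (3,4) → (φ(3),φ(4)) = (1,3) ∈ E(G2) ✓
All 5 edges of G1 map to edges of G2, and |E(G1)| = |E(G2)| = 5, so φ is a bijection on edges as well as vertices. Hence G1 ≅ G2.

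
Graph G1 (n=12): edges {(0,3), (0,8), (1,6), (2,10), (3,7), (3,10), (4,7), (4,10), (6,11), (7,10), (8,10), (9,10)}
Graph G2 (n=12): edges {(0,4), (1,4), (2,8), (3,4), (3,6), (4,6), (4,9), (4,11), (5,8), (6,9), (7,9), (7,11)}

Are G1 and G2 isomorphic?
Yes, isomorphic

The graphs are isomorphic.
One valid mapping φ: V(G1) → V(G2): 0→7, 1→5, 2→0, 3→9, 4→3, 5→10, 6→8, 7→6, 8→11, 9→1, 10→4, 11→2

Verify φ preserves adjacency — for each edge of G1, its image is an edge of G2:
  (0,3) → (φ(0),φ(3)) = (7,9) ∈ E(G2) ✓
  (0,8) → (φ(0),φ(8)) = (7,11) ∈ E(G2) ✓
  (1,6) → (φ(1),φ(6)) = (5,8) ∈ E(G2) ✓
  (2,10) → (φ(2),φ(10)) = (0,4) ∈ E(G2) ✓
  (3,7) → (φ(3),φ(7)) = (6,9) ∈ E(G2) ✓
  (3,10) → (φ(3),φ(10)) = (4,9) ∈ E(G2) ✓
  (4,7) → (φ(4),φ(7)) = (3,6) ∈ E(G2) ✓
  (4,10) → (φ(4),φ(10)) = (3,4) ∈ E(G2) ✓
  (6,11) → (φ(6),φ(11)) = (2,8) ∈ E(G2) ✓
  (7,10) → (φ(7),φ(10)) = (4,6) ∈ E(G2) ✓
  (8,10) → (φ(8),φ(10)) = (4,11) ∈ E(G2) ✓
  (9,10) → (φ(9),φ(10)) = (1,4) ∈ E(G2) ✓
All 12 edges of G1 map to edges of G2, and |E(G1)| = |E(G2)| = 12, so φ is a bijection on edges as well as vertices. Hence G1 ≅ G2.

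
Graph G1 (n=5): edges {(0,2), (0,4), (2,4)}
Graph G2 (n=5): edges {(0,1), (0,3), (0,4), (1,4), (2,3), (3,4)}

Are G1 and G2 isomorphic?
No, not isomorphic

The graphs are NOT isomorphic.

Connected components of G1: 3 component(s) with vertex sets [[1], [3], [0, 2, 4]], sizes [1, 1, 3].
Connected components of G2: 1 component(s) with vertex sets [[0, 1, 2, 3, 4]], sizes [5].
The number of connected components (and the multiset of component sizes) is an isomorphism invariant — an isomorphism maps each component of G1 bijectively onto a component of G2. Since G1 has 3 component(s) and G2 has 1, they cannot be isomorphic.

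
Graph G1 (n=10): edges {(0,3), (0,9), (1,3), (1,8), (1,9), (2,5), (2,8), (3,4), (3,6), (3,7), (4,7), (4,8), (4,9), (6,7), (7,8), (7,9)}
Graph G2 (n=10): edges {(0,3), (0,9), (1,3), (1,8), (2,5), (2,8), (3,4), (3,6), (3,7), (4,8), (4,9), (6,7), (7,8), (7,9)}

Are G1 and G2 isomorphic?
No, not isomorphic

The graphs are NOT isomorphic.

Counting edges: G1 has 16 edge(s); G2 has 14 edge(s).
Edge count is an isomorphism invariant (a bijection on vertices induces a bijection on edges), so differing edge counts rule out isomorphism.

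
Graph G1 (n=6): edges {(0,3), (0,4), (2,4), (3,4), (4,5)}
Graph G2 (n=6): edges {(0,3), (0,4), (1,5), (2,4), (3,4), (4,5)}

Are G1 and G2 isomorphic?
No, not isomorphic

The graphs are NOT isomorphic.

Counting edges: G1 has 5 edge(s); G2 has 6 edge(s).
Edge count is an isomorphism invariant (a bijection on vertices induces a bijection on edges), so differing edge counts rule out isomorphism.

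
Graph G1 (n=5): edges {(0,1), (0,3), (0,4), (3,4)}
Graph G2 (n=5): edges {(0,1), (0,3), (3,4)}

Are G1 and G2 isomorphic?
No, not isomorphic

The graphs are NOT isomorphic.

Counting edges: G1 has 4 edge(s); G2 has 3 edge(s).
Edge count is an isomorphism invariant (a bijection on vertices induces a bijection on edges), so differing edge counts rule out isomorphism.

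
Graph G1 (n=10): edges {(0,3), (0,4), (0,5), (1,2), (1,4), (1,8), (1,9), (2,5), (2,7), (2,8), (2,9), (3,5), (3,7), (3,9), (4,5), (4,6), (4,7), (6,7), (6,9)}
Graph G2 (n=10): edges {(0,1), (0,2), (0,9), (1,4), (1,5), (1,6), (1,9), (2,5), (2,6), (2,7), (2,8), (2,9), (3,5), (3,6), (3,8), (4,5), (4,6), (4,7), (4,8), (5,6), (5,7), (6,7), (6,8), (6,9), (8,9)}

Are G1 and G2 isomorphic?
No, not isomorphic

The graphs are NOT isomorphic.

Degrees in G1: deg(0)=3, deg(1)=4, deg(2)=5, deg(3)=4, deg(4)=5, deg(5)=4, deg(6)=3, deg(7)=4, deg(8)=2, deg(9)=4.
Sorted degree sequence of G1: [5, 5, 4, 4, 4, 4, 4, 3, 3, 2].
Degrees in G2: deg(0)=3, deg(1)=5, deg(2)=6, deg(3)=3, deg(4)=5, deg(5)=6, deg(6)=8, deg(7)=4, deg(8)=5, deg(9)=5.
Sorted degree sequence of G2: [8, 6, 6, 5, 5, 5, 5, 4, 3, 3].
The (sorted) degree sequence is an isomorphism invariant, so since G1 and G2 have different degree sequences they cannot be isomorphic.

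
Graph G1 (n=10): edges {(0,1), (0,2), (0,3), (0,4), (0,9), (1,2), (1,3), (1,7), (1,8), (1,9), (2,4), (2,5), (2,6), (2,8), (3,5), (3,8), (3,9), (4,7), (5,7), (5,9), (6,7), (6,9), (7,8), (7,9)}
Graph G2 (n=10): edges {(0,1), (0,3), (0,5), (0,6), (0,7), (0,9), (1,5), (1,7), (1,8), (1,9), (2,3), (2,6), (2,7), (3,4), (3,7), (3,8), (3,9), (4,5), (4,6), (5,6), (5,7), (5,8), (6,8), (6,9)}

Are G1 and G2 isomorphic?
Yes, isomorphic

The graphs are isomorphic.
One valid mapping φ: V(G1) → V(G2): 0→7, 1→0, 2→3, 3→1, 4→2, 5→8, 6→4, 7→6, 8→9, 9→5

Verify φ preserves adjacency — for each edge of G1, its image is an edge of G2:
  (0,1) → (φ(0),φ(1)) = (0,7) ∈ E(G2) ✓
  (0,2) → (φ(0),φ(2)) = (3,7) ∈ E(G2) ✓
  (0,3) → (φ(0),φ(3)) = (1,7) ∈ E(G2) ✓
  (0,4) → (φ(0),φ(4)) = (2,7) ∈ E(G2) ✓
  (0,9) → (φ(0),φ(9)) = (5,7) ∈ E(G2) ✓
  (1,2) → (φ(1),φ(2)) = (0,3) ∈ E(G2) ✓
  (1,3) → (φ(1),φ(3)) = (0,1) ∈ E(G2) ✓
  (1,7) → (φ(1),φ(7)) = (0,6) ∈ E(G2) ✓
  (1,8) → (φ(1),φ(8)) = (0,9) ∈ E(G2) ✓
  (1,9) → (φ(1),φ(9)) = (0,5) ∈ E(G2) ✓
  (2,4) → (φ(2),φ(4)) = (2,3) ∈ E(G2) ✓
  (2,5) → (φ(2),φ(5)) = (3,8) ∈ E(G2) ✓
  (2,6) → (φ(2),φ(6)) = (3,4) ∈ E(G2) ✓
  (2,8) → (φ(2),φ(8)) = (3,9) ∈ E(G2) ✓
  (3,5) → (φ(3),φ(5)) = (1,8) ∈ E(G2) ✓
  (3,8) → (φ(3),φ(8)) = (1,9) ∈ E(G2) ✓
  (3,9) → (φ(3),φ(9)) = (1,5) ∈ E(G2) ✓
  (4,7) → (φ(4),φ(7)) = (2,6) ∈ E(G2) ✓
  (5,7) → (φ(5),φ(7)) = (6,8) ∈ E(G2) ✓
  (5,9) → (φ(5),φ(9)) = (5,8) ∈ E(G2) ✓
  (6,7) → (φ(6),φ(7)) = (4,6) ∈ E(G2) ✓
  (6,9) → (φ(6),φ(9)) = (4,5) ∈ E(G2) ✓
  (7,8) → (φ(7),φ(8)) = (6,9) ∈ E(G2) ✓
  (7,9) → (φ(7),φ(9)) = (5,6) ∈ E(G2) ✓
All 24 edges of G1 map to edges of G2, and |E(G1)| = |E(G2)| = 24, so φ is a bijection on edges as well as vertices. Hence G1 ≅ G2.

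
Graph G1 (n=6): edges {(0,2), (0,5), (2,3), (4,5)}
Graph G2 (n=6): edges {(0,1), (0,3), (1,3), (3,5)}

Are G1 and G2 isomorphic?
No, not isomorphic

The graphs are NOT isomorphic.

Connected components of G1: 2 component(s) with vertex sets [[1], [0, 2, 3, 4, 5]], sizes [1, 5].
Connected components of G2: 3 component(s) with vertex sets [[2], [4], [0, 1, 3, 5]], sizes [1, 1, 4].
The number of connected components (and the multiset of component sizes) is an isomorphism invariant — an isomorphism maps each component of G1 bijectively onto a component of G2. Since G1 has 2 component(s) and G2 has 3, they cannot be isomorphic.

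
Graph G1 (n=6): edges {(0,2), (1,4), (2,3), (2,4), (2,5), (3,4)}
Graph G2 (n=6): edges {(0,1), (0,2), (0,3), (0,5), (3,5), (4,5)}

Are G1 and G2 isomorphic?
Yes, isomorphic

The graphs are isomorphic.
One valid mapping φ: V(G1) → V(G2): 0→1, 1→4, 2→0, 3→3, 4→5, 5→2

Verify φ preserves adjacency — for each edge of G1, its image is an edge of G2:
  (0,2) → (φ(0),φ(2)) = (0,1) ∈ E(G2) ✓
  (1,4) → (φ(1),φ(4)) = (4,5) ∈ E(G2) ✓
  (2,3) → (φ(2),φ(3)) = (0,3) ∈ E(G2) ✓
  (2,4) → (φ(2),φ(4)) = (0,5) ∈ E(G2) ✓
  (2,5) → (φ(2),φ(5)) = (0,2) ∈ E(G2) ✓
  (3,4) → (φ(3),φ(4)) = (3,5) ∈ E(G2) ✓
All 6 edges of G1 map to edges of G2, and |E(G1)| = |E(G2)| = 6, so φ is a bijection on edges as well as vertices. Hence G1 ≅ G2.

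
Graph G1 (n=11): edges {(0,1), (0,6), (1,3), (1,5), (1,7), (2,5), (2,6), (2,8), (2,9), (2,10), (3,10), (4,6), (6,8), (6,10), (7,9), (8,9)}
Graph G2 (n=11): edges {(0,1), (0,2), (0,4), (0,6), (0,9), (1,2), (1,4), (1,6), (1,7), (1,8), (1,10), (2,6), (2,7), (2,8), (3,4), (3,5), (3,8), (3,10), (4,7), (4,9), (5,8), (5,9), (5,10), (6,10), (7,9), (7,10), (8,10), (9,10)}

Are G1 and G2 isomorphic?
No, not isomorphic

The graphs are NOT isomorphic.

Degrees in G1: deg(0)=2, deg(1)=4, deg(2)=5, deg(3)=2, deg(4)=1, deg(5)=2, deg(6)=5, deg(7)=2, deg(8)=3, deg(9)=3, deg(10)=3.
Sorted degree sequence of G1: [5, 5, 4, 3, 3, 3, 2, 2, 2, 2, 1].
Degrees in G2: deg(0)=5, deg(1)=7, deg(2)=5, deg(3)=4, deg(4)=5, deg(5)=4, deg(6)=4, deg(7)=5, deg(8)=5, deg(9)=5, deg(10)=7.
Sorted degree sequence of G2: [7, 7, 5, 5, 5, 5, 5, 5, 4, 4, 4].
The (sorted) degree sequence is an isomorphism invariant, so since G1 and G2 have different degree sequences they cannot be isomorphic.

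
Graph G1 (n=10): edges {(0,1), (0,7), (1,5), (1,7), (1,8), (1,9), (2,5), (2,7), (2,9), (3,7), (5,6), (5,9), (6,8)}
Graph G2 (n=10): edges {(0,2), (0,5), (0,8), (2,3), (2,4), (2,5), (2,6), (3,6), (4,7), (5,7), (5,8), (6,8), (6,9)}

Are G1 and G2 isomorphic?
Yes, isomorphic

The graphs are isomorphic.
One valid mapping φ: V(G1) → V(G2): 0→3, 1→2, 2→8, 3→9, 4→1, 5→5, 6→7, 7→6, 8→4, 9→0

Verify φ preserves adjacency — for each edge of G1, its image is an edge of G2:
  (0,1) → (φ(0),φ(1)) = (2,3) ∈ E(G2) ✓
  (0,7) → (φ(0),φ(7)) = (3,6) ∈ E(G2) ✓
  (1,5) → (φ(1),φ(5)) = (2,5) ∈ E(G2) ✓
  (1,7) → (φ(1),φ(7)) = (2,6) ∈ E(G2) ✓
  (1,8) → (φ(1),φ(8)) = (2,4) ∈ E(G2) ✓
  (1,9) → (φ(1),φ(9)) = (0,2) ∈ E(G2) ✓
  (2,5) → (φ(2),φ(5)) = (5,8) ∈ E(G2) ✓
  (2,7) → (φ(2),φ(7)) = (6,8) ∈ E(G2) ✓
  (2,9) → (φ(2),φ(9)) = (0,8) ∈ E(G2) ✓
  (3,7) → (φ(3),φ(7)) = (6,9) ∈ E(G2) ✓
  (5,6) → (φ(5),φ(6)) = (5,7) ∈ E(G2) ✓
  (5,9) → (φ(5),φ(9)) = (0,5) ∈ E(G2) ✓
  (6,8) → (φ(6),φ(8)) = (4,7) ∈ E(G2) ✓
All 13 edges of G1 map to edges of G2, and |E(G1)| = |E(G2)| = 13, so φ is a bijection on edges as well as vertices. Hence G1 ≅ G2.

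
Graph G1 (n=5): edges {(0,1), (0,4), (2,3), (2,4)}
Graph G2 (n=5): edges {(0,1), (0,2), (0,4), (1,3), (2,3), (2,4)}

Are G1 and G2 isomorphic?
No, not isomorphic

The graphs are NOT isomorphic.

Counting edges: G1 has 4 edge(s); G2 has 6 edge(s).
Edge count is an isomorphism invariant (a bijection on vertices induces a bijection on edges), so differing edge counts rule out isomorphism.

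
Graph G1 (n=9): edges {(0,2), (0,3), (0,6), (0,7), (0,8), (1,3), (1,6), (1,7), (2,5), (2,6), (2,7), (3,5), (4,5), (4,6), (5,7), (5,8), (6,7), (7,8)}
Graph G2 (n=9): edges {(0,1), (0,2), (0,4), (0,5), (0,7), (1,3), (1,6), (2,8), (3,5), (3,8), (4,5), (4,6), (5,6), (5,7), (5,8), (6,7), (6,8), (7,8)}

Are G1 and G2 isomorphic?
Yes, isomorphic

The graphs are isomorphic.
One valid mapping φ: V(G1) → V(G2): 0→6, 1→3, 2→7, 3→1, 4→2, 5→0, 6→8, 7→5, 8→4

Verify φ preserves adjacency — for each edge of G1, its image is an edge of G2:
  (0,2) → (φ(0),φ(2)) = (6,7) ∈ E(G2) ✓
  (0,3) → (φ(0),φ(3)) = (1,6) ∈ E(G2) ✓
  (0,6) → (φ(0),φ(6)) = (6,8) ∈ E(G2) ✓
  (0,7) → (φ(0),φ(7)) = (5,6) ∈ E(G2) ✓
  (0,8) → (φ(0),φ(8)) = (4,6) ∈ E(G2) ✓
  (1,3) → (φ(1),φ(3)) = (1,3) ∈ E(G2) ✓
  (1,6) → (φ(1),φ(6)) = (3,8) ∈ E(G2) ✓
  (1,7) → (φ(1),φ(7)) = (3,5) ∈ E(G2) ✓
  (2,5) → (φ(2),φ(5)) = (0,7) ∈ E(G2) ✓
  (2,6) → (φ(2),φ(6)) = (7,8) ∈ E(G2) ✓
  (2,7) → (φ(2),φ(7)) = (5,7) ∈ E(G2) ✓
  (3,5) → (φ(3),φ(5)) = (0,1) ∈ E(G2) ✓
  (4,5) → (φ(4),φ(5)) = (0,2) ∈ E(G2) ✓
  (4,6) → (φ(4),φ(6)) = (2,8) ∈ E(G2) ✓
  (5,7) → (φ(5),φ(7)) = (0,5) ∈ E(G2) ✓
  (5,8) → (φ(5),φ(8)) = (0,4) ∈ E(G2) ✓
  (6,7) → (φ(6),φ(7)) = (5,8) ∈ E(G2) ✓
  (7,8) → (φ(7),φ(8)) = (4,5) ∈ E(G2) ✓
All 18 edges of G1 map to edges of G2, and |E(G1)| = |E(G2)| = 18, so φ is a bijection on edges as well as vertices. Hence G1 ≅ G2.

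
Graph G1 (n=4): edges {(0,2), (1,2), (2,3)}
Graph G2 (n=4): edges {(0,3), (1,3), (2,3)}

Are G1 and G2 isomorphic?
Yes, isomorphic

The graphs are isomorphic.
One valid mapping φ: V(G1) → V(G2): 0→0, 1→2, 2→3, 3→1

Verify φ preserves adjacency — for each edge of G1, its image is an edge of G2:
  (0,2) → (φ(0),φ(2)) = (0,3) ∈ E(G2) ✓
  (1,2) → (φ(1),φ(2)) = (2,3) ∈ E(G2) ✓
  (2,3) → (φ(2),φ(3)) = (1,3) ∈ E(G2) ✓
All 3 edges of G1 map to edges of G2, and |E(G1)| = |E(G2)| = 3, so φ is a bijection on edges as well as vertices. Hence G1 ≅ G2.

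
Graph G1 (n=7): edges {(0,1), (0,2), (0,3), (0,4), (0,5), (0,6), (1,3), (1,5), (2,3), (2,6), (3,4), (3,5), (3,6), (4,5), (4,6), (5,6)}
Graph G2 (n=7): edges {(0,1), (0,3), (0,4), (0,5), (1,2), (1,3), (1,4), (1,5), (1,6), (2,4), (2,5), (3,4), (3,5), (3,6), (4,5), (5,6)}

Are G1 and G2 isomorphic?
Yes, isomorphic

The graphs are isomorphic.
One valid mapping φ: V(G1) → V(G2): 0→5, 1→6, 2→2, 3→1, 4→0, 5→3, 6→4

Verify φ preserves adjacency — for each edge of G1, its image is an edge of G2:
  (0,1) → (φ(0),φ(1)) = (5,6) ∈ E(G2) ✓
  (0,2) → (φ(0),φ(2)) = (2,5) ∈ E(G2) ✓
  (0,3) → (φ(0),φ(3)) = (1,5) ∈ E(G2) ✓
  (0,4) → (φ(0),φ(4)) = (0,5) ∈ E(G2) ✓
  (0,5) → (φ(0),φ(5)) = (3,5) ∈ E(G2) ✓
  (0,6) → (φ(0),φ(6)) = (4,5) ∈ E(G2) ✓
  (1,3) → (φ(1),φ(3)) = (1,6) ∈ E(G2) ✓
  (1,5) → (φ(1),φ(5)) = (3,6) ∈ E(G2) ✓
  (2,3) → (φ(2),φ(3)) = (1,2) ∈ E(G2) ✓
  (2,6) → (φ(2),φ(6)) = (2,4) ∈ E(G2) ✓
  (3,4) → (φ(3),φ(4)) = (0,1) ∈ E(G2) ✓
  (3,5) → (φ(3),φ(5)) = (1,3) ∈ E(G2) ✓
  (3,6) → (φ(3),φ(6)) = (1,4) ∈ E(G2) ✓
  (4,5) → (φ(4),φ(5)) = (0,3) ∈ E(G2) ✓
  (4,6) → (φ(4),φ(6)) = (0,4) ∈ E(G2) ✓
  (5,6) → (φ(5),φ(6)) = (3,4) ∈ E(G2) ✓
All 16 edges of G1 map to edges of G2, and |E(G1)| = |E(G2)| = 16, so φ is a bijection on edges as well as vertices. Hence G1 ≅ G2.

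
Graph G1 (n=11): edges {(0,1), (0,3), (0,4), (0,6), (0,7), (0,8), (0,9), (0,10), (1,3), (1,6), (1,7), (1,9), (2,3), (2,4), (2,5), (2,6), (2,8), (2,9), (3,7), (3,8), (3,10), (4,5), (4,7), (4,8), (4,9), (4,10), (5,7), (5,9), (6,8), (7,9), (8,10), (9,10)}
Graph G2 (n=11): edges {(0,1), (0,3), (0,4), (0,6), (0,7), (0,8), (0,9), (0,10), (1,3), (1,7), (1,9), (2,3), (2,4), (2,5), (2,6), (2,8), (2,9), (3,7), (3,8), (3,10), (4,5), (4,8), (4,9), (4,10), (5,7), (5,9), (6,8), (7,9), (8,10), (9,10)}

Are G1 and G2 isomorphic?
No, not isomorphic

The graphs are NOT isomorphic.

Counting edges: G1 has 32 edge(s); G2 has 30 edge(s).
Edge count is an isomorphism invariant (a bijection on vertices induces a bijection on edges), so differing edge counts rule out isomorphism.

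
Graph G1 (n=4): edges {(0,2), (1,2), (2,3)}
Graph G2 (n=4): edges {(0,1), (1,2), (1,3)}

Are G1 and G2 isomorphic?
Yes, isomorphic

The graphs are isomorphic.
One valid mapping φ: V(G1) → V(G2): 0→3, 1→0, 2→1, 3→2

Verify φ preserves adjacency — for each edge of G1, its image is an edge of G2:
  (0,2) → (φ(0),φ(2)) = (1,3) ∈ E(G2) ✓
  (1,2) → (φ(1),φ(2)) = (0,1) ∈ E(G2) ✓
  (2,3) → (φ(2),φ(3)) = (1,2) ∈ E(G2) ✓
All 3 edges of G1 map to edges of G2, and |E(G1)| = |E(G2)| = 3, so φ is a bijection on edges as well as vertices. Hence G1 ≅ G2.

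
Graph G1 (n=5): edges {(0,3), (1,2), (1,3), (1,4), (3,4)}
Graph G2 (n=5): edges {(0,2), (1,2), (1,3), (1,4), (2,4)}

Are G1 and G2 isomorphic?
Yes, isomorphic

The graphs are isomorphic.
One valid mapping φ: V(G1) → V(G2): 0→0, 1→1, 2→3, 3→2, 4→4

Verify φ preserves adjacency — for each edge of G1, its image is an edge of G2:
  (0,3) → (φ(0),φ(3)) = (0,2) ∈ E(G2) ✓
  (1,2) → (φ(1),φ(2)) = (1,3) ∈ E(G2) ✓
  (1,3) → (φ(1),φ(3)) = (1,2) ∈ E(G2) ✓
  (1,4) → (φ(1),φ(4)) = (1,4) ∈ E(G2) ✓
  (3,4) → (φ(3),φ(4)) = (2,4) ∈ E(G2) ✓
All 5 edges of G1 map to edges of G2, and |E(G1)| = |E(G2)| = 5, so φ is a bijection on edges as well as vertices. Hence G1 ≅ G2.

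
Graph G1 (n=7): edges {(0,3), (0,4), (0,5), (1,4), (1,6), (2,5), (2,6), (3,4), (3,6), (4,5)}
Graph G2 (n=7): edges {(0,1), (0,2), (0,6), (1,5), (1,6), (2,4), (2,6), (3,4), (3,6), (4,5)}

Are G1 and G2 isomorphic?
Yes, isomorphic

The graphs are isomorphic.
One valid mapping φ: V(G1) → V(G2): 0→0, 1→3, 2→5, 3→2, 4→6, 5→1, 6→4

Verify φ preserves adjacency — for each edge of G1, its image is an edge of G2:
  (0,3) → (φ(0),φ(3)) = (0,2) ∈ E(G2) ✓
  (0,4) → (φ(0),φ(4)) = (0,6) ∈ E(G2) ✓
  (0,5) → (φ(0),φ(5)) = (0,1) ∈ E(G2) ✓
  (1,4) → (φ(1),φ(4)) = (3,6) ∈ E(G2) ✓
  (1,6) → (φ(1),φ(6)) = (3,4) ∈ E(G2) ✓
  (2,5) → (φ(2),φ(5)) = (1,5) ∈ E(G2) ✓
  (2,6) → (φ(2),φ(6)) = (4,5) ∈ E(G2) ✓
  (3,4) → (φ(3),φ(4)) = (2,6) ∈ E(G2) ✓
  (3,6) → (φ(3),φ(6)) = (2,4) ∈ E(G2) ✓
  (4,5) → (φ(4),φ(5)) = (1,6) ∈ E(G2) ✓
All 10 edges of G1 map to edges of G2, and |E(G1)| = |E(G2)| = 10, so φ is a bijection on edges as well as vertices. Hence G1 ≅ G2.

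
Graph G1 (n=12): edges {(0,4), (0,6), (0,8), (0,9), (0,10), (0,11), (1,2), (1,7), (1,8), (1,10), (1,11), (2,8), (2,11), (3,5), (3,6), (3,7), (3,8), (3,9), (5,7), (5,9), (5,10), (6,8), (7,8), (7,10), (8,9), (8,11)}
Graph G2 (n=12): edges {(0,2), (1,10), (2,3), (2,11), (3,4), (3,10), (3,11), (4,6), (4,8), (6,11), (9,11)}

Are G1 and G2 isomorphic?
No, not isomorphic

The graphs are NOT isomorphic.

Connected components of G1: 1 component(s) with vertex sets [[0, 1, 2, 3, 4, 5, 6, 7, 8, 9, 10, 11]], sizes [12].
Connected components of G2: 3 component(s) with vertex sets [[5], [7], [0, 1, 2, 3, 4, 6, 8, 9, 10, 11]], sizes [1, 1, 10].
The number of connected components (and the multiset of component sizes) is an isomorphism invariant — an isomorphism maps each component of G1 bijectively onto a component of G2. Since G1 has 1 component(s) and G2 has 3, they cannot be isomorphic.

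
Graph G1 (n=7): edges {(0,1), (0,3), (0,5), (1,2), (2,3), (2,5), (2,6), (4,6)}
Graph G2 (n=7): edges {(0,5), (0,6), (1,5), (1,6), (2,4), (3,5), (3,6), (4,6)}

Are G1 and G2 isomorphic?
Yes, isomorphic

The graphs are isomorphic.
One valid mapping φ: V(G1) → V(G2): 0→5, 1→0, 2→6, 3→3, 4→2, 5→1, 6→4

Verify φ preserves adjacency — for each edge of G1, its image is an edge of G2:
  (0,1) → (φ(0),φ(1)) = (0,5) ∈ E(G2) ✓
  (0,3) → (φ(0),φ(3)) = (3,5) ∈ E(G2) ✓
  (0,5) → (φ(0),φ(5)) = (1,5) ∈ E(G2) ✓
  (1,2) → (φ(1),φ(2)) = (0,6) ∈ E(G2) ✓
  (2,3) → (φ(2),φ(3)) = (3,6) ∈ E(G2) ✓
  (2,5) → (φ(2),φ(5)) = (1,6) ∈ E(G2) ✓
  (2,6) → (φ(2),φ(6)) = (4,6) ∈ E(G2) ✓
  (4,6) → (φ(4),φ(6)) = (2,4) ∈ E(G2) ✓
All 8 edges of G1 map to edges of G2, and |E(G1)| = |E(G2)| = 8, so φ is a bijection on edges as well as vertices. Hence G1 ≅ G2.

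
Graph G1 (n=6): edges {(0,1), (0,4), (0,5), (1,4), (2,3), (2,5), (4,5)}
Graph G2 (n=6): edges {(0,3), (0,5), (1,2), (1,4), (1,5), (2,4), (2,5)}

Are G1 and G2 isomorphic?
Yes, isomorphic

The graphs are isomorphic.
One valid mapping φ: V(G1) → V(G2): 0→2, 1→4, 2→0, 3→3, 4→1, 5→5

Verify φ preserves adjacency — for each edge of G1, its image is an edge of G2:
  (0,1) → (φ(0),φ(1)) = (2,4) ∈ E(G2) ✓
  (0,4) → (φ(0),φ(4)) = (1,2) ∈ E(G2) ✓
  (0,5) → (φ(0),φ(5)) = (2,5) ∈ E(G2) ✓
  (1,4) → (φ(1),φ(4)) = (1,4) ∈ E(G2) ✓
  (2,3) → (φ(2),φ(3)) = (0,3) ∈ E(G2) ✓
  (2,5) → (φ(2),φ(5)) = (0,5) ∈ E(G2) ✓
  (4,5) → (φ(4),φ(5)) = (1,5) ∈ E(G2) ✓
All 7 edges of G1 map to edges of G2, and |E(G1)| = |E(G2)| = 7, so φ is a bijection on edges as well as vertices. Hence G1 ≅ G2.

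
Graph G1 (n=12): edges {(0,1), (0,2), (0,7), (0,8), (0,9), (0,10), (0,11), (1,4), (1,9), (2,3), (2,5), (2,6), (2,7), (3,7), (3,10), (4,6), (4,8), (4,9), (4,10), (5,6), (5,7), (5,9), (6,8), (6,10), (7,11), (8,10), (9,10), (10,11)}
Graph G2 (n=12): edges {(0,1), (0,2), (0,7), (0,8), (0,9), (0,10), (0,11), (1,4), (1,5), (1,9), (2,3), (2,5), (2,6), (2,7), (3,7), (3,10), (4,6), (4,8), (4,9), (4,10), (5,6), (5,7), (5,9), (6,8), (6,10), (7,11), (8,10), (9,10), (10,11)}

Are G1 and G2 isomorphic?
No, not isomorphic

The graphs are NOT isomorphic.

Counting edges: G1 has 28 edge(s); G2 has 29 edge(s).
Edge count is an isomorphism invariant (a bijection on vertices induces a bijection on edges), so differing edge counts rule out isomorphism.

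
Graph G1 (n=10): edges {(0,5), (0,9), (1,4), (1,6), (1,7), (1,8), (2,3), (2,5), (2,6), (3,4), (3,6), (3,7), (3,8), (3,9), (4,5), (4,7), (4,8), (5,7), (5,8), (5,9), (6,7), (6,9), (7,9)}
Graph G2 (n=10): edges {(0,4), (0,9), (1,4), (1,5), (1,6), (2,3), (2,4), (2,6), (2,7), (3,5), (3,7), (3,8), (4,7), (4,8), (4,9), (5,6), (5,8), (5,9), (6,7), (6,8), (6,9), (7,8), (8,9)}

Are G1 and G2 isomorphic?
Yes, isomorphic

The graphs are isomorphic.
One valid mapping φ: V(G1) → V(G2): 0→0, 1→3, 2→1, 3→6, 4→7, 5→4, 6→5, 7→8, 8→2, 9→9

Verify φ preserves adjacency — for each edge of G1, its image is an edge of G2:
  (0,5) → (φ(0),φ(5)) = (0,4) ∈ E(G2) ✓
  (0,9) → (φ(0),φ(9)) = (0,9) ∈ E(G2) ✓
  (1,4) → (φ(1),φ(4)) = (3,7) ∈ E(G2) ✓
  (1,6) → (φ(1),φ(6)) = (3,5) ∈ E(G2) ✓
  (1,7) → (φ(1),φ(7)) = (3,8) ∈ E(G2) ✓
  (1,8) → (φ(1),φ(8)) = (2,3) ∈ E(G2) ✓
  (2,3) → (φ(2),φ(3)) = (1,6) ∈ E(G2) ✓
  (2,5) → (φ(2),φ(5)) = (1,4) ∈ E(G2) ✓
  (2,6) → (φ(2),φ(6)) = (1,5) ∈ E(G2) ✓
  (3,4) → (φ(3),φ(4)) = (6,7) ∈ E(G2) ✓
  (3,6) → (φ(3),φ(6)) = (5,6) ∈ E(G2) ✓
  (3,7) → (φ(3),φ(7)) = (6,8) ∈ E(G2) ✓
  (3,8) → (φ(3),φ(8)) = (2,6) ∈ E(G2) ✓
  (3,9) → (φ(3),φ(9)) = (6,9) ∈ E(G2) ✓
  (4,5) → (φ(4),φ(5)) = (4,7) ∈ E(G2) ✓
  (4,7) → (φ(4),φ(7)) = (7,8) ∈ E(G2) ✓
  (4,8) → (φ(4),φ(8)) = (2,7) ∈ E(G2) ✓
  (5,7) → (φ(5),φ(7)) = (4,8) ∈ E(G2) ✓
  (5,8) → (φ(5),φ(8)) = (2,4) ∈ E(G2) ✓
  (5,9) → (φ(5),φ(9)) = (4,9) ∈ E(G2) ✓
  (6,7) → (φ(6),φ(7)) = (5,8) ∈ E(G2) ✓
  (6,9) → (φ(6),φ(9)) = (5,9) ∈ E(G2) ✓
  (7,9) → (φ(7),φ(9)) = (8,9) ∈ E(G2) ✓
All 23 edges of G1 map to edges of G2, and |E(G1)| = |E(G2)| = 23, so φ is a bijection on edges as well as vertices. Hence G1 ≅ G2.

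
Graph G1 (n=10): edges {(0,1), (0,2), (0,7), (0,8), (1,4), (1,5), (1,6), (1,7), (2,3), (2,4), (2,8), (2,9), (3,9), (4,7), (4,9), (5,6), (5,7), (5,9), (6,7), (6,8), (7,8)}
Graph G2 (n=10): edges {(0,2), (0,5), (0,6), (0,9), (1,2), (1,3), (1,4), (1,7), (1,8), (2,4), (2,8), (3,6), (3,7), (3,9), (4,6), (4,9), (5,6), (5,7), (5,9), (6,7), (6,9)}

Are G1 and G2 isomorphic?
Yes, isomorphic

The graphs are isomorphic.
One valid mapping φ: V(G1) → V(G2): 0→3, 1→9, 2→1, 3→8, 4→4, 5→0, 6→5, 7→6, 8→7, 9→2

Verify φ preserves adjacency — for each edge of G1, its image is an edge of G2:
  (0,1) → (φ(0),φ(1)) = (3,9) ∈ E(G2) ✓
  (0,2) → (φ(0),φ(2)) = (1,3) ∈ E(G2) ✓
  (0,7) → (φ(0),φ(7)) = (3,6) ∈ E(G2) ✓
  (0,8) → (φ(0),φ(8)) = (3,7) ∈ E(G2) ✓
  (1,4) → (φ(1),φ(4)) = (4,9) ∈ E(G2) ✓
  (1,5) → (φ(1),φ(5)) = (0,9) ∈ E(G2) ✓
  (1,6) → (φ(1),φ(6)) = (5,9) ∈ E(G2) ✓
  (1,7) → (φ(1),φ(7)) = (6,9) ∈ E(G2) ✓
  (2,3) → (φ(2),φ(3)) = (1,8) ∈ E(G2) ✓
  (2,4) → (φ(2),φ(4)) = (1,4) ∈ E(G2) ✓
  (2,8) → (φ(2),φ(8)) = (1,7) ∈ E(G2) ✓
  (2,9) → (φ(2),φ(9)) = (1,2) ∈ E(G2) ✓
  (3,9) → (φ(3),φ(9)) = (2,8) ∈ E(G2) ✓
  (4,7) → (φ(4),φ(7)) = (4,6) ∈ E(G2) ✓
  (4,9) → (φ(4),φ(9)) = (2,4) ∈ E(G2) ✓
  (5,6) → (φ(5),φ(6)) = (0,5) ∈ E(G2) ✓
  (5,7) → (φ(5),φ(7)) = (0,6) ∈ E(G2) ✓
  (5,9) → (φ(5),φ(9)) = (0,2) ∈ E(G2) ✓
  (6,7) → (φ(6),φ(7)) = (5,6) ∈ E(G2) ✓
  (6,8) → (φ(6),φ(8)) = (5,7) ∈ E(G2) ✓
  (7,8) → (φ(7),φ(8)) = (6,7) ∈ E(G2) ✓
All 21 edges of G1 map to edges of G2, and |E(G1)| = |E(G2)| = 21, so φ is a bijection on edges as well as vertices. Hence G1 ≅ G2.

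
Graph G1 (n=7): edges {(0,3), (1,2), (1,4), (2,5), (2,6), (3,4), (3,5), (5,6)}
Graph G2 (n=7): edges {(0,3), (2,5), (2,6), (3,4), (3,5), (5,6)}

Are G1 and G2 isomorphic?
No, not isomorphic

The graphs are NOT isomorphic.

Counting edges: G1 has 8 edge(s); G2 has 6 edge(s).
Edge count is an isomorphism invariant (a bijection on vertices induces a bijection on edges), so differing edge counts rule out isomorphism.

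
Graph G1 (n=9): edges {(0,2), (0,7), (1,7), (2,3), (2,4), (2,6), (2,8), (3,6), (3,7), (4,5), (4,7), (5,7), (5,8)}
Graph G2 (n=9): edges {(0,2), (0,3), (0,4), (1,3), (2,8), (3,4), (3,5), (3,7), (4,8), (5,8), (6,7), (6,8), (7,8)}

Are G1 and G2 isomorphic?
Yes, isomorphic

The graphs are isomorphic.
One valid mapping φ: V(G1) → V(G2): 0→5, 1→1, 2→8, 3→7, 4→4, 5→0, 6→6, 7→3, 8→2

Verify φ preserves adjacency — for each edge of G1, its image is an edge of G2:
  (0,2) → (φ(0),φ(2)) = (5,8) ∈ E(G2) ✓
  (0,7) → (φ(0),φ(7)) = (3,5) ∈ E(G2) ✓
  (1,7) → (φ(1),φ(7)) = (1,3) ∈ E(G2) ✓
  (2,3) → (φ(2),φ(3)) = (7,8) ∈ E(G2) ✓
  (2,4) → (φ(2),φ(4)) = (4,8) ∈ E(G2) ✓
  (2,6) → (φ(2),φ(6)) = (6,8) ∈ E(G2) ✓
  (2,8) → (φ(2),φ(8)) = (2,8) ∈ E(G2) ✓
  (3,6) → (φ(3),φ(6)) = (6,7) ∈ E(G2) ✓
  (3,7) → (φ(3),φ(7)) = (3,7) ∈ E(G2) ✓
  (4,5) → (φ(4),φ(5)) = (0,4) ∈ E(G2) ✓
  (4,7) → (φ(4),φ(7)) = (3,4) ∈ E(G2) ✓
  (5,7) → (φ(5),φ(7)) = (0,3) ∈ E(G2) ✓
  (5,8) → (φ(5),φ(8)) = (0,2) ∈ E(G2) ✓
All 13 edges of G1 map to edges of G2, and |E(G1)| = |E(G2)| = 13, so φ is a bijection on edges as well as vertices. Hence G1 ≅ G2.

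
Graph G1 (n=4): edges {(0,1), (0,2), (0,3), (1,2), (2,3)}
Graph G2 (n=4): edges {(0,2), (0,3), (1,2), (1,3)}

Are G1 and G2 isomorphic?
No, not isomorphic

The graphs are NOT isomorphic.

Degrees in G1: deg(0)=3, deg(1)=2, deg(2)=3, deg(3)=2.
Sorted degree sequence of G1: [3, 3, 2, 2].
Degrees in G2: deg(0)=2, deg(1)=2, deg(2)=2, deg(3)=2.
Sorted degree sequence of G2: [2, 2, 2, 2].
The (sorted) degree sequence is an isomorphism invariant, so since G1 and G2 have different degree sequences they cannot be isomorphic.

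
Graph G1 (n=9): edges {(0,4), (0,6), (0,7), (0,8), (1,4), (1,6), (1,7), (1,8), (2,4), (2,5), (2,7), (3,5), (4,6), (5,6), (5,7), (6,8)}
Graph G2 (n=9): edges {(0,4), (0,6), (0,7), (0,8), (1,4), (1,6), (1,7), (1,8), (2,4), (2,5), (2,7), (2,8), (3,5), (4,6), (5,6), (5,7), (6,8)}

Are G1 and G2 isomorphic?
No, not isomorphic

The graphs are NOT isomorphic.

Counting edges: G1 has 16 edge(s); G2 has 17 edge(s).
Edge count is an isomorphism invariant (a bijection on vertices induces a bijection on edges), so differing edge counts rule out isomorphism.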